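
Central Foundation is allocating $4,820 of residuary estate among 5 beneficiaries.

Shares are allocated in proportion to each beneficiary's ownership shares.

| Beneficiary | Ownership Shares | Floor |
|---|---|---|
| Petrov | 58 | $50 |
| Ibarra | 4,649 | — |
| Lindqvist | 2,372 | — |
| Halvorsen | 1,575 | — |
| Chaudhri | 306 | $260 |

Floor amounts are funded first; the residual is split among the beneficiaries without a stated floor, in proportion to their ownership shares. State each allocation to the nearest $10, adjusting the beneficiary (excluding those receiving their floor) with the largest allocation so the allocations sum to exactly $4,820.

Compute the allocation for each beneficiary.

Petrov: $50 | Ibarra: $2,440 | Lindqvist: $1,240 | Halvorsen: $830 | Chaudhri: $260

Minimums first: Petrov $50; Chaudhri $260. Balance $4,510.
Balance split over remaining ownership shares 8,596: Ibarra 2,439.16 → $2,440; Lindqvist 1,244.50 → $1,240; Halvorsen 826.34 → $830.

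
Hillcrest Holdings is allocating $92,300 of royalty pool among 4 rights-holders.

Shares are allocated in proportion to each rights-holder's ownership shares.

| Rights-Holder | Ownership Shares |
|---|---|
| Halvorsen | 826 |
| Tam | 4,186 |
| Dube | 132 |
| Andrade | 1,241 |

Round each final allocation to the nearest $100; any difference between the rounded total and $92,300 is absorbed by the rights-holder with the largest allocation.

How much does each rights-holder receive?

Halvorsen: $11,900 · Tam: $60,600 · Dube: $1,900 · Andrade: $17,900

Ownership shares total: 6,385.
Unrounded shares: Halvorsen 826/6,385 × $92,300 = 11,940.45; Tam 4,186/6,385 × $92,300 = 60,511.79; Dube 132/6,385 × $92,300 = 1,908.16; Andrade 1,241/6,385 × $92,300 = 17,939.59.
At nearest $100: Halvorsen $11,900; Tam $60,500; Dube $1,900; Andrade $17,900. Sum = $92,200.
Difference $92,300 − $92,200 = +$100 applied to largest allocation (Tam): Tam becomes $60,600.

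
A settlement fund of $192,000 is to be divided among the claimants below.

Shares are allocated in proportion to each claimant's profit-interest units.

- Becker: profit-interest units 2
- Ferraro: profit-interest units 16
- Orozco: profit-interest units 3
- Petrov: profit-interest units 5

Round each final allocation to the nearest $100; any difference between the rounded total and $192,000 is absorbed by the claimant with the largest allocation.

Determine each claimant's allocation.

Total profit-interest units = 26.
Raw shares: Becker 2/26 × $192,000 = 14,769.23; Ferraro 16/26 × $192,000 = 118,153.85; Orozco 3/26 × $192,000 = 22,153.85; Petrov 5/26 × $192,000 = 36,923.08.
Rounded to nearest $100: Becker $14,800; Ferraro $118,200; Orozco $22,200; Petrov $36,900. Sum = $192,100.
Difference $192,000 − $192,100 = −$100 applied to largest allocation (Ferraro): Ferraro becomes $118,100.

Becker: $14,800 · Ferraro: $118,100 · Orozco: $22,200 · Petrov: $36,900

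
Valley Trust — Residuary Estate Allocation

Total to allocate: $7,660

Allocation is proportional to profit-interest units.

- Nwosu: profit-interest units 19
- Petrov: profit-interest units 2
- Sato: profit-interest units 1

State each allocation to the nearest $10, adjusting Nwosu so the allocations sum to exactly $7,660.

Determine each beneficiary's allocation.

Profit-interest units total: 22.
Unrounded shares: Nwosu 19/22 × $7,660 = 6,615.45; Petrov 2/22 × $7,660 = 696.36; Sato 1/22 × $7,660 = 348.18.
After rounding ($10): Nwosu $6,620; Petrov $700; Sato $350. Sum = $7,670.
Difference $7,660 − $7,670 = −$10 applied to Nwosu: Nwosu becomes $6,610.

Nwosu: $6,610 · Petrov: $700 · Sato: $350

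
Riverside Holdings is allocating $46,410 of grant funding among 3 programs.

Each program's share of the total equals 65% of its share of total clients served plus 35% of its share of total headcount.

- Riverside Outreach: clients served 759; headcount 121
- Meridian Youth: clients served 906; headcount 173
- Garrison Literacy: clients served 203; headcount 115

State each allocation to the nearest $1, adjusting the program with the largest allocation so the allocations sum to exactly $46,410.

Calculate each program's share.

Totals — clients served 1,868, headcount 409.
Combined weights (65% clients served + 35% headcount): Riverside Outreach 0.3677; Meridian Youth 0.4633; Garrison Literacy 0.1690.
Raw shares: Riverside Outreach 17,062.69; Meridian Youth 21,501.80; Garrison Literacy 7,845.51.
After rounding ($1): Riverside Outreach $17,063; Meridian Youth $21,502; Garrison Literacy $7,846. Sum = $46,411.
Difference $46,410 − $46,411 = −$1 applied to largest allocation (Meridian Youth): Meridian Youth becomes $21,501.

Riverside Outreach: $17,063 · Meridian Youth: $21,501 · Garrison Literacy: $7,846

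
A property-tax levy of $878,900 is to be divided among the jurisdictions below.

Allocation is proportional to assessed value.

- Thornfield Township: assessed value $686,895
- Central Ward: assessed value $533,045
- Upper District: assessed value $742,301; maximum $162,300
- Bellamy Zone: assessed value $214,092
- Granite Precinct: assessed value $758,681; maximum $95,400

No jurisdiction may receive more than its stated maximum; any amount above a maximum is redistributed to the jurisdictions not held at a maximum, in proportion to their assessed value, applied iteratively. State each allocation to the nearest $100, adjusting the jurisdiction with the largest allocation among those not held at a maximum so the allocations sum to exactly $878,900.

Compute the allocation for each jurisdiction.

Total assessed value = 2,935,014.
Proportional shares (ignoring caps): Thornfield Township 205,693.06; Central Ward 159,622.15; Upper District 222,284.58; Bellamy Zone 64,110.58; Granite Precinct 227,189.63.
Cap binds for Upper District ($162,300), Granite Precinct ($95,400); residual $621,200 reallocated over remaining assessed value 1,434,032.
Remaining shares: Thornfield Township 297,552.06 → $297,600; Central Ward 230,906.67 → $230,900; Bellamy Zone 92,741.27 → $92,700.

Thornfield Township: $297,600; Central Ward: $230,900; Upper District: $162,300; Bellamy Zone: $92,700; Granite Precinct: $95,400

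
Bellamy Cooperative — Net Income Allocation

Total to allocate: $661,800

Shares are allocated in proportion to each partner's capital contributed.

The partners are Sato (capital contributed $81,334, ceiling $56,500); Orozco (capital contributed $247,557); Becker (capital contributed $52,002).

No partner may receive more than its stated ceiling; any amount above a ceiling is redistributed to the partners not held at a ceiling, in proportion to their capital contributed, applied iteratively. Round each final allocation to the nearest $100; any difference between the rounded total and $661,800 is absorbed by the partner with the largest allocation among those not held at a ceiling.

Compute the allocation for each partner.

Capital contributed total: 380,893.
Unconstrained shares: Sato 141,317.49; Orozco 430,129.26; Becker 90,353.26.
Held at cap: Sato ($56,500); balance $605,300 reallocated over remaining capital contributed 299,559.
Redistributed shares: Orozco 500,222.83 → $500,200; Becker 105,077.17 → $105,100.

Sato: $56,500 · Orozco: $500,200 · Becker: $105,100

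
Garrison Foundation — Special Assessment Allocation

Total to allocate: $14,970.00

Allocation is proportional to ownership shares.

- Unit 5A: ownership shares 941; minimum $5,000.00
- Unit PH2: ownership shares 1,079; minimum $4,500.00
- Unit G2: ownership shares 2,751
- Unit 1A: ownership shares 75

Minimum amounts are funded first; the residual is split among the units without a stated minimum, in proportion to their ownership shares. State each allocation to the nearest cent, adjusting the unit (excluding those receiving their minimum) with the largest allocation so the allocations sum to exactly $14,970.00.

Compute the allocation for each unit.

Fund the minimums — Unit 5A $5,000.00; Unit PH2 $4,500.00. Remaining pool $5,470.00.
Remaining pool split over remaining ownership shares 2,826: Unit G2 5,324.8301 → $5,324.83; Unit 1A 145.1699 → $145.17.

Unit 5A: $5,000.00 · Unit PH2: $4,500.00 · Unit G2: $5,324.83 · Unit 1A: $145.17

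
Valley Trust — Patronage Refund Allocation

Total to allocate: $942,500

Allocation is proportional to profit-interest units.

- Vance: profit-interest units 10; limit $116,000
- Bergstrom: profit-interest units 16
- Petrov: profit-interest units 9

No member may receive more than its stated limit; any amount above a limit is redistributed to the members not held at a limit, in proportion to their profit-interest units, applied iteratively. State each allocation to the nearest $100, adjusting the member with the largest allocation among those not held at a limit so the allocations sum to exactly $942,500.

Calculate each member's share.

Vance: $116,000 | Bergstrom: $529,000 | Petrov: $297,500

Sum of profit-interest units: 35.
Proportional shares (ignoring caps): Vance 269,285.71; Bergstrom 430,857.14; Petrov 242,357.14.
Cap binds for Vance ($116,000); remaining pool $826,500 reallocated over remaining profit-interest units 25.
Shares after redistribution: Bergstrom 528,960.00 → $529,000; Petrov 297,540.00 → $297,500.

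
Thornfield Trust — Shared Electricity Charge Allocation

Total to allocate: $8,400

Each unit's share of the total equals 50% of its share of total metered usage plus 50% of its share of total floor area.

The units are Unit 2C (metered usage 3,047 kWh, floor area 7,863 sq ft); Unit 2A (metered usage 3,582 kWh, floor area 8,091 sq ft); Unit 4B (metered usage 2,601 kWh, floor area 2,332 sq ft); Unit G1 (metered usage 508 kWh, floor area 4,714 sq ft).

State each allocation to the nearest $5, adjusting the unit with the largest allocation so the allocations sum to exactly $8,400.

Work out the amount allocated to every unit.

Unit 2C: $2,750 | Unit 2A: $3,020 | Unit 4B: $1,550 | Unit G1: $1,080

Totals — metered usage 9,738, floor area 23,000.
Combined weights (50% metered usage + 50% floor area): Unit 2C 0.3274; Unit 2A 0.3598; Unit 4B 0.1842; Unit G1 0.1286.
Pro-rata amounts: Unit 2C 2,750.02; Unit 2A 3,022.40; Unit 4B 1,547.65; Unit G1 1,079.92.
At nearest $5: Unit 2C $2,750; Unit 2A $3,020; Unit 4B $1,550; Unit G1 $1,080. Sum = $8,400.
Rounded total matches; no reconciliation needed.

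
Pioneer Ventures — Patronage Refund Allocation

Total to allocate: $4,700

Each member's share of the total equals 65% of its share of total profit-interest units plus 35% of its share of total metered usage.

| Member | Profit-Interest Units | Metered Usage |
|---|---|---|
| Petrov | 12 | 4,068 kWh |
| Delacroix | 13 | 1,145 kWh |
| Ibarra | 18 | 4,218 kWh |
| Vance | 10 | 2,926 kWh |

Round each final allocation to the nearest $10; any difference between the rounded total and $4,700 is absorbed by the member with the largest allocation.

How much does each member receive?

Profit-interest units total 53; metered usage total 12,357.
Combined weights (65% profit-interest units + 35% metered usage): Petrov 0.2624; Delacroix 0.1919; Ibarra 0.3402; Vance 0.2055.
Proportional shares: Petrov 1,233.24; Delacroix 901.77; Ibarra 1,599.06; Vance 965.93.
Rounded to nearest $10: Petrov $1,230; Delacroix $900; Ibarra $1,600; Vance $970. Sum = $4,700.
No rounding difference to absorb.

Petrov: $1,230; Delacroix: $900; Ibarra: $1,600; Vance: $970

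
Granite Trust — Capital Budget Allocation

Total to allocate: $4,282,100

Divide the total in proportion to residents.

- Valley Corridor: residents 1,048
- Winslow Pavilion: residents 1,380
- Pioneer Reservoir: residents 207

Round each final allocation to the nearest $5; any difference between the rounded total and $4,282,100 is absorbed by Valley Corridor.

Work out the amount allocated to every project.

Combined residents = 2,635.
Unrounded shares: Valley Corridor 1,048/2,635 × $4,282,100 = 1,703,089.49; Winslow Pavilion 1,380/2,635 × $4,282,100 = 2,242,617.84; Pioneer Reservoir 207/2,635 × $4,282,100 = 336,392.68.
At nearest $5: Valley Corridor $1,703,090; Winslow Pavilion $2,242,620; Pioneer Reservoir $336,395. Sum = $4,282,105.
Difference $4,282,100 − $4,282,105 = −$5 applied to Valley Corridor: Valley Corridor becomes $1,703,085.

Valley Corridor: $1,703,085 | Winslow Pavilion: $2,242,620 | Pioneer Reservoir: $336,395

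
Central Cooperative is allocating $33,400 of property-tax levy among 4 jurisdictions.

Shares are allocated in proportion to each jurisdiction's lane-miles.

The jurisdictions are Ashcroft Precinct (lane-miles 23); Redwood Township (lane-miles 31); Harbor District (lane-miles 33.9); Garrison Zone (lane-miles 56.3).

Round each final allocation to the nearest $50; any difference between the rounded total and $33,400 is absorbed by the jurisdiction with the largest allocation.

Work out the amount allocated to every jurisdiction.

Ashcroft Precinct: $5,350 · Redwood Township: $7,200 · Harbor District: $7,850 · Garrison Zone: $13,000

Sum of lane-miles: 144.2.
Raw shares: Ashcroft Precinct 23/144.2 × $33,400 = 5,327.32; Redwood Township 31/144.2 × $33,400 = 7,180.31; Harbor District 33.9/144.2 × $33,400 = 7,852.01; Garrison Zone 56.3/144.2 × $33,400 = 13,040.36.
At nearest $50: Ashcroft Precinct $5,350; Redwood Township $7,200; Harbor District $7,850; Garrison Zone $13,050. Sum = $33,450.
Difference $33,400 − $33,450 = −$50 applied to largest allocation (Garrison Zone): Garrison Zone becomes $13,000.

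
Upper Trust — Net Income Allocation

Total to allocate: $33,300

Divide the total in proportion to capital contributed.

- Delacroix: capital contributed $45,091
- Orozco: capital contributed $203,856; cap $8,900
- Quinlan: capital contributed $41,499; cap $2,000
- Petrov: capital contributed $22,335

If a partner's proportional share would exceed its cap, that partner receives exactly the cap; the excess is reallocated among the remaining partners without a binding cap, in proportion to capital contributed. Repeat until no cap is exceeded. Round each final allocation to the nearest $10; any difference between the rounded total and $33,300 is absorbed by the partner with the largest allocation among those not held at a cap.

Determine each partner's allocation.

Combined capital contributed = 312,781.
Proportional shares (ignoring caps): Delacroix 4,800.58; Orozco 21,703.38; Quinlan 4,418.16; Petrov 2,377.88.
Capped: Orozco ($8,900), Quinlan ($2,000); balance $22,400 reallocated over remaining capital contributed 67,426.
Shares after redistribution: Delacroix 14,979.95 → $14,980; Petrov 7,420.05 → $7,420.

Delacroix: $14,980 | Orozco: $8,900 | Quinlan: $2,000 | Petrov: $7,420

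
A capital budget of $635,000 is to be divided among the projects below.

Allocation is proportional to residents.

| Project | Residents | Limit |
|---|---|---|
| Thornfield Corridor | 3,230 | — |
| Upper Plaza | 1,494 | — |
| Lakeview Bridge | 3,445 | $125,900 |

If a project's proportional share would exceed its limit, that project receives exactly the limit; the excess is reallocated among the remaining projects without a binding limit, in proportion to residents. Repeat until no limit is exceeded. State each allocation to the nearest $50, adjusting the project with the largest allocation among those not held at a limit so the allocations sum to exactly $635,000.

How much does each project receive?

Total residents = 8,169.
Proportional shares (ignoring caps): Thornfield Corridor 251,077.24; Upper Plaza 116,132.94; Lakeview Bridge 267,789.82.
Cap binds for Lakeview Bridge ($125,900); residual $509,100 reallocated over remaining residents 4,724.
Shares after redistribution: Thornfield Corridor 348,093.35 → $348,100; Upper Plaza 161,006.65 → $161,000.

Thornfield Corridor: $348,100; Upper Plaza: $161,000; Lakeview Bridge: $125,900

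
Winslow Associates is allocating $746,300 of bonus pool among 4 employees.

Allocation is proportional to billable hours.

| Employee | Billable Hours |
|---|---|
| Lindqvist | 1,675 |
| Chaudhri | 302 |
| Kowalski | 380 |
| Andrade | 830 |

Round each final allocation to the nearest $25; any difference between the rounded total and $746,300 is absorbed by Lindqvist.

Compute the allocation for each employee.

Total billable hours = 3,187.
Raw shares: Lindqvist 1,675/3,187 × $746,300 = 392,234.86; Chaudhri 302/3,187 × $746,300 = 70,719.36; Kowalski 380/3,187 × $746,300 = 88,984.63; Andrade 830/3,187 × $746,300 = 194,361.15.
Rounded to nearest $25: Lindqvist $392,225; Chaudhri $70,725; Kowalski $88,975; Andrade $194,350. Sum = $746,275.
Difference $746,300 − $746,275 = +$25 applied to Lindqvist: Lindqvist becomes $392,250.

Lindqvist: $392,250 · Chaudhri: $70,725 · Kowalski: $88,975 · Andrade: $194,350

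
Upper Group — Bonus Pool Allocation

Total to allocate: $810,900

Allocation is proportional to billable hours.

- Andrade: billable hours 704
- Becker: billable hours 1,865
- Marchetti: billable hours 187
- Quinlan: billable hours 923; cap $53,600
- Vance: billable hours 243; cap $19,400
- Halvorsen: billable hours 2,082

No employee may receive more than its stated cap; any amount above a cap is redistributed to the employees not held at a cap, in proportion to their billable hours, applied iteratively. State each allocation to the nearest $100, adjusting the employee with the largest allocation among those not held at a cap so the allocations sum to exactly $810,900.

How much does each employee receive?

Total billable hours = 6,004.
Proportional shares (ignoring caps): Andrade 95,082.21; Becker 251,886.83; Marchetti 25,256.21; Quinlan 124,660.34; Vance 32,819.57; Halvorsen 281,194.84.
Held at cap: Quinlan ($53,600), Vance ($19,400); remaining pool $737,900 reallocated over remaining billable hours 4,838.
Shares after redistribution: Andrade 107,375.28 → $107,400; Becker 284,452.98 → $284,500; Marchetti 28,521.56 → $28,500; Halvorsen 317,550.19 → $317,600.
Rounding difference −$100 applied to Halvorsen → $317,500.

Andrade: $107,400; Becker: $284,500; Marchetti: $28,500; Quinlan: $53,600; Vance: $19,400; Halvorsen: $317,500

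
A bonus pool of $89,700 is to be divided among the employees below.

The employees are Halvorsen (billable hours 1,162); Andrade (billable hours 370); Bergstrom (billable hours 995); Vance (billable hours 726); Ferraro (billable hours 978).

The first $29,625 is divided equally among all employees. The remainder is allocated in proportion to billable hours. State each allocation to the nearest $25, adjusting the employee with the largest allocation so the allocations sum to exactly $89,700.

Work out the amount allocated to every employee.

First tranche $29,625 split equally: $5,925 each.
Remainder $60,075 by billable hours (total 4,231): Halvorsen 16,498.97 → $16,500; Andrade 5,253.55 → $5,250; Bergstrom 14,127.78 → $14,125; Vance 10,308.31 → $10,300; Ferraro 13,886.40 → $13,875.
Rounding difference +$25 on remainder applied to Halvorsen.
Totals: Halvorsen $5,925 + $16,525 = $22,450; Andrade $5,925 + $5,250 = $11,175; Bergstrom $5,925 + $14,125 = $20,050; Vance $5,925 + $10,300 = $16,225; Ferraro $5,925 + $13,875 = $19,800.

Halvorsen: $22,450; Andrade: $11,175; Bergstrom: $20,050; Vance: $16,225; Ferraro: $19,800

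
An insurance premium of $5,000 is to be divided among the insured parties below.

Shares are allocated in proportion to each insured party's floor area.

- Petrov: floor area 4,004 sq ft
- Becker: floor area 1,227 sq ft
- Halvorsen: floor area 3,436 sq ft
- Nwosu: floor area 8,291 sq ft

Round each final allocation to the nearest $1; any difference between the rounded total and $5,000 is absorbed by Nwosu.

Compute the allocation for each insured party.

Combined floor area = 16,958.
Raw shares: Petrov 4,004/16,958 × $5,000 = 1,180.56; Becker 1,227/16,958 × $5,000 = 361.78; Halvorsen 3,436/16,958 × $5,000 = 1,013.09; Nwosu 8,291/16,958 × $5,000 = 2,444.57.
After rounding ($1): Petrov $1,181; Becker $362; Halvorsen $1,013; Nwosu $2,445. Sum = $5,001.
Difference $5,000 − $5,001 = −$1 applied to Nwosu: Nwosu becomes $2,444.

Petrov: $1,181 · Becker: $362 · Halvorsen: $1,013 · Nwosu: $2,444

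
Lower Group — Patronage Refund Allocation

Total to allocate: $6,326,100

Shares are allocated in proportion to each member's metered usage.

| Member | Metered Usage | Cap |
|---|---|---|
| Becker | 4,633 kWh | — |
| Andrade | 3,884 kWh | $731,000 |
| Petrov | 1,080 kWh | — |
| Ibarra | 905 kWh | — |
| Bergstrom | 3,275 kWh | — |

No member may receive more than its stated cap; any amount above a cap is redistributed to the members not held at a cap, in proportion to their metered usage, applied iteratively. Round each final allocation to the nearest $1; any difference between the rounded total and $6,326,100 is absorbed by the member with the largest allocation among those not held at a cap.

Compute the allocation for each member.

Sum of metered usage: 13,777.
Unconstrained shares: Becker 2,127,373.25; Andrade 1,783,448.68; Petrov 495,912.61; Ibarra 415,556.40; Bergstrom 1,503,809.07.
Cap binds for Andrade ($731,000); residual $5,595,100 reallocated over remaining metered usage 9,893.
Remaining shares: Becker 2,620,246.47 → $2,620,246; Petrov 610,806.43 → $610,806; Ibarra 511,833.16 → $511,833; Bergstrom 1,852,213.94 → $1,852,214.
Rounding difference +$1 applied to Becker → $2,620,247.

Becker: $2,620,247 | Andrade: $731,000 | Petrov: $610,806 | Ibarra: $511,833 | Bergstrom: $1,852,214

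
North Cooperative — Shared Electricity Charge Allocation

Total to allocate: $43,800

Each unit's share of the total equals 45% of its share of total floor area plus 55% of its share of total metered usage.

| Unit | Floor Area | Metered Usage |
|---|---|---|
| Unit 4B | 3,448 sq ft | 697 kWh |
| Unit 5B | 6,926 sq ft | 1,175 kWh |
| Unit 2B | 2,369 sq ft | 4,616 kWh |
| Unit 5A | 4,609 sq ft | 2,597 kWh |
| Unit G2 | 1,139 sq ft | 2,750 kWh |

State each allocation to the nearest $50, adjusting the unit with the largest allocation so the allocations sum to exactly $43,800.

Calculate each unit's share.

Floor area total 18,491; metered usage total 11,835.
Composite weights (45% floor area + 55% metered usage): Unit 4B 0.1163; Unit 5B 0.2232; Unit 2B 0.2722; Unit 5A 0.2329; Unit G2 0.1555.
Proportional shares: Unit 4B 5,094.04; Unit 5B 9,774.29; Unit 2B 11,920.99; Unit 5A 10,199.01; Unit G2 6,811.68.
Rounded to nearest $50: Unit 4B $5,100; Unit 5B $9,750; Unit 2B $11,900; Unit 5A $10,200; Unit G2 $6,800. Sum = $43,750.
Difference $43,800 − $43,750 = +$50 applied to largest allocation (Unit 2B): Unit 2B becomes $11,950.

Unit 4B: $5,100 · Unit 5B: $9,750 · Unit 2B: $11,950 · Unit 5A: $10,200 · Unit G2: $6,800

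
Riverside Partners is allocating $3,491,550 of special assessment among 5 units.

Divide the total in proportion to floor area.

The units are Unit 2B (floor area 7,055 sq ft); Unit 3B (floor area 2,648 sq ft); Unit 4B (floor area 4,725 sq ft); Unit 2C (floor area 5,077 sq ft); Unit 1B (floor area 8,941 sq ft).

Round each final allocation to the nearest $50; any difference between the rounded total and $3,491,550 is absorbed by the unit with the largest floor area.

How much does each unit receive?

Sum of floor area: 7,055 + 2,648 + 4,725 + 5,077 + 8,941 = 28,446.
Pro-rata amounts: Unit 2B 865,952.52; Unit 3B 325,023.71; Unit 4B 579,961.11; Unit 2C 623,166.68; Unit 1B 1,097,445.99.
At nearest $50: Unit 2B $865,950; Unit 3B $325,000; Unit 4B $579,950; Unit 2C $623,150; Unit 1B $1,097,450. Sum = $3,491,500.
Difference $3,491,550 − $3,491,500 = +$50 applied to largest floor area (Unit 1B): Unit 1B becomes $1,097,500.

Unit 2B: $865,950 · Unit 3B: $325,000 · Unit 4B: $579,950 · Unit 2C: $623,150 · Unit 1B: $1,097,500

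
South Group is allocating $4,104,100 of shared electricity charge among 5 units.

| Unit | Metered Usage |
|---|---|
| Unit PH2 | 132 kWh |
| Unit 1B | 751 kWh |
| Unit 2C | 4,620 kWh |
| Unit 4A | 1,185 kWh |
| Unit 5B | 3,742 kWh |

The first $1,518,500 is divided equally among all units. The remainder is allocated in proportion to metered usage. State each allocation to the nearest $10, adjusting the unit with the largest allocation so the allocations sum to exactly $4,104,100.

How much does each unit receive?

Unit PH2: $336,420 | Unit 1B: $489,870 | Unit 2C: $1,449,010 | Unit 4A: $597,460 | Unit 5B: $1,231,340

$1,518,500 shared equally gives $303,700 per unit.
Remainder $2,585,600 by metered usage (total 10,430): Unit PH2 32,722.84 → $32,720; Unit 1B 186,173.12 → $186,170; Unit 2C 1,145,299.33 → $1,145,300; Unit 4A 293,761.84 → $293,760; Unit 5B 927,642.88 → $927,640.
Rounding difference +$10 on remainder applied to Unit 2C.
Totals: Unit PH2 $303,700 + $32,720 = $336,420; Unit 1B $303,700 + $186,170 = $489,870; Unit 2C $303,700 + $1,145,310 = $1,449,010; Unit 4A $303,700 + $293,760 = $597,460; Unit 5B $303,700 + $927,640 = $1,231,340.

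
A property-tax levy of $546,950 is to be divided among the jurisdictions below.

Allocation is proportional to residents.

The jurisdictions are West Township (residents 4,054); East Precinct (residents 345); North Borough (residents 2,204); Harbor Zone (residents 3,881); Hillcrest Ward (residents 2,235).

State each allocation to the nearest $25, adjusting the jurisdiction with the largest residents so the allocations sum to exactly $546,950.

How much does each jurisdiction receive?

West Township: $174,350 | East Precinct: $14,825 | North Borough: $94,775 | Harbor Zone: $166,900 | Hillcrest Ward: $96,100

Total residents = 4,054 + 345 + 2,204 + 3,881 + 2,235 = 12,719.
Proportional shares: West Township 174,332.52; East Precinct 14,835.90; North Borough 94,777.72; Harbor Zone 166,893.07; Hillcrest Ward 96,110.80.
After rounding ($25): West Township $174,325; East Precinct $14,825; North Borough $94,775; Harbor Zone $166,900; Hillcrest Ward $96,100. Sum = $546,925.
Difference $546,950 − $546,925 = +$25 applied to largest residents (West Township): West Township becomes $174,350.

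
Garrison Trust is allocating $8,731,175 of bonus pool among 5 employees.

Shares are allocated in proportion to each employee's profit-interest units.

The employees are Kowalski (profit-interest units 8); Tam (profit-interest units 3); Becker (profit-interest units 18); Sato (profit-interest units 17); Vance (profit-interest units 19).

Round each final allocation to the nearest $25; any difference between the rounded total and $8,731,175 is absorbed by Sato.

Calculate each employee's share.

Total profit-interest units = 65.
Proportional shares: Kowalski 8/65 × $8,731,175 = 1,074,606.15; Tam 3/65 × $8,731,175 = 402,977.31; Becker 18/65 × $8,731,175 = 2,417,863.85; Sato 17/65 × $8,731,175 = 2,283,538.08; Vance 19/65 × $8,731,175 = 2,552,189.62.
After rounding ($25): Kowalski $1,074,600; Tam $402,975; Becker $2,417,875; Sato $2,283,550; Vance $2,552,200. Sum = $8,731,200.
Difference $8,731,175 − $8,731,200 = −$25 applied to Sato: Sato becomes $2,283,525.

Kowalski: $1,074,600; Tam: $402,975; Becker: $2,417,875; Sato: $2,283,525; Vance: $2,552,200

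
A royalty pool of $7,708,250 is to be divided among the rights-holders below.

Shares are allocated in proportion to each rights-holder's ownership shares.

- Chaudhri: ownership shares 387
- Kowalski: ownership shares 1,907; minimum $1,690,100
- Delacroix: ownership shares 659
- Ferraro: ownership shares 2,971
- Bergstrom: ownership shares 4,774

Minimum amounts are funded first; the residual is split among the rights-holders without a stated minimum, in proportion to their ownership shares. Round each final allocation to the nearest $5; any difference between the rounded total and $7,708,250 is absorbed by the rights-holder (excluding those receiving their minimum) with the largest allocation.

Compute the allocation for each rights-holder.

Guaranteed amounts: Kowalski $1,690,100. Remaining pool $6,018,150.
Remaining pool split over remaining ownership shares 8,791: Chaudhri 264,932.78 → $264,935; Delacroix 451,138.76 → $451,140; Ferraro 2,033,889.62 → $2,033,890; Bergstrom 3,268,188.84 → $3,268,190.
Rounding difference −$5 applied to Bergstrom → $3,268,185.

Chaudhri: $264,935 | Kowalski: $1,690,100 | Delacroix: $451,140 | Ferraro: $2,033,890 | Bergstrom: $3,268,185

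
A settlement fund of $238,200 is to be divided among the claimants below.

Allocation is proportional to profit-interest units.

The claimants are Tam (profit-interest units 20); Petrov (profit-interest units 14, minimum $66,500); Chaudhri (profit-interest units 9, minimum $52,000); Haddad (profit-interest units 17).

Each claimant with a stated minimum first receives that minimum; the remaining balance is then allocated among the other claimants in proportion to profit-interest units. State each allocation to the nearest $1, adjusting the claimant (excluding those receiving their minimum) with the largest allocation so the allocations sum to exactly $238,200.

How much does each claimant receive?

Tam: $64,703 · Petrov: $66,500 · Chaudhri: $52,000 · Haddad: $54,997

Guaranteed amounts: Petrov $66,500; Chaudhri $52,000. Residual $119,700.
Residual split over remaining profit-interest units 37: Tam 64,702.70 → $64,703; Haddad 54,997.30 → $54,997.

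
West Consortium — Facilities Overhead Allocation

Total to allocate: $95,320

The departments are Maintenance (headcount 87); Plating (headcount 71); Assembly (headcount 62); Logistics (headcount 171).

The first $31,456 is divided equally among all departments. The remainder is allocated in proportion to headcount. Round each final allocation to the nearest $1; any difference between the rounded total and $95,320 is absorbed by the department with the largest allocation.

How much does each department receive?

Maintenance: $22,074 | Plating: $19,461 | Assembly: $17,991 | Logistics: $35,794

Equal tier: $31,456 ÷ 4 = $7,864 apiece.
Remainder $63,864 by headcount (total 391): Maintenance 14,210.15 → $14,210; Plating 11,596.79 → $11,597; Assembly 10,126.77 → $10,127; Logistics 27,930.29 → $27,930.
Totals: Maintenance $7,864 + $14,210 = $22,074; Plating $7,864 + $11,597 = $19,461; Assembly $7,864 + $10,127 = $17,991; Logistics $7,864 + $27,930 = $35,794.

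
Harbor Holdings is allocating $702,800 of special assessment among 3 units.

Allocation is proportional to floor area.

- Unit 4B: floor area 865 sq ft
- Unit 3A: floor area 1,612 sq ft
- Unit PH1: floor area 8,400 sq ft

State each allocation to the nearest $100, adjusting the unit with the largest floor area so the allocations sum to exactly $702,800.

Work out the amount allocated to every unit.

Unit 4B: $55,900; Unit 3A: $104,200; Unit PH1: $542,700

Floor area total: 10,877.
Unrounded shares: Unit 4B 865/10,877 × $702,800 = 55,890.59; Unit 3A 1,612/10,877 × $702,800 = 104,156.81; Unit PH1 8,400/10,877 × $702,800 = 542,752.60.
At nearest $100: Unit 4B $55,900; Unit 3A $104,200; Unit PH1 $542,800. Sum = $702,900.
Difference $702,800 − $702,900 = −$100 applied to largest floor area (Unit PH1): Unit PH1 becomes $542,700.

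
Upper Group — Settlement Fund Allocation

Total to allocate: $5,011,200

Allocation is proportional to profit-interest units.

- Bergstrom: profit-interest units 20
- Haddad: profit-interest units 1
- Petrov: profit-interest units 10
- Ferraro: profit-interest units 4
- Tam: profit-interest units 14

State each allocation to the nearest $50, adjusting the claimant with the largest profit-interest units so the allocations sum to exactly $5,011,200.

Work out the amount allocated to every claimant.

Profit-interest units total: 20 + 1 + 10 + 4 + 14 = 49.
Raw shares: Bergstrom 2,045,387.76; Haddad 102,269.39; Petrov 1,022,693.88; Ferraro 409,077.55; Tam 1,431,771.43.
At nearest $50: Bergstrom $2,045,400; Haddad $102,250; Petrov $1,022,700; Ferraro $409,100; Tam $1,431,750. Sum = $5,011,200.
Sum already equals the total — no adjustment.

Bergstrom: $2,045,400 | Haddad: $102,250 | Petrov: $1,022,700 | Ferraro: $409,100 | Tam: $1,431,750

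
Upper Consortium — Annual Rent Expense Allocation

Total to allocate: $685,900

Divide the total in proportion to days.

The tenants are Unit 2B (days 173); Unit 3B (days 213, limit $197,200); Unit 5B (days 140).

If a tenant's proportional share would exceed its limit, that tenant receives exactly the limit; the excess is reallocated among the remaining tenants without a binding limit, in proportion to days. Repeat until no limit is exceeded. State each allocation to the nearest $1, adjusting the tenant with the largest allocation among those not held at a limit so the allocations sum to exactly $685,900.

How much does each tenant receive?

Unit 2B: $270,112 | Unit 3B: $197,200 | Unit 5B: $218,588

Sum of days: 526.
Proportional shares (ignoring caps): Unit 2B 225,590.68; Unit 3B 277,750.38; Unit 5B 182,558.94.
Held at cap: Unit 3B ($197,200); residual $488,700 reallocated over remaining days 313.
Shares after redistribution: Unit 2B 270,112.14 → $270,112; Unit 5B 218,587.86 → $218,588.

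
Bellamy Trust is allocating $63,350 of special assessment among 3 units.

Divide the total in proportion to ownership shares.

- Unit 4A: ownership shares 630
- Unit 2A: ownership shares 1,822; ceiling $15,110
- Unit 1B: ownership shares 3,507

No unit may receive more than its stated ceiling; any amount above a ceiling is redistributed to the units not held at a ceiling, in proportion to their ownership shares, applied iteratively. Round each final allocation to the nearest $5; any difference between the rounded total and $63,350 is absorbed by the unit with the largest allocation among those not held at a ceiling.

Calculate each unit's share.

Sum of ownership shares: 5,959.
Pro-rata shares before constraints: Unit 4A 6,697.52; Unit 2A 19,369.64; Unit 1B 37,282.84.
Held at cap: Unit 2A ($15,110); remaining pool $48,240 reallocated over remaining ownership shares 4,137.
Shares after redistribution: Unit 4A 7,346.19 → $7,345; Unit 1B 40,893.81 → $40,895.

Unit 4A: $7,345; Unit 2A: $15,110; Unit 1B: $40,895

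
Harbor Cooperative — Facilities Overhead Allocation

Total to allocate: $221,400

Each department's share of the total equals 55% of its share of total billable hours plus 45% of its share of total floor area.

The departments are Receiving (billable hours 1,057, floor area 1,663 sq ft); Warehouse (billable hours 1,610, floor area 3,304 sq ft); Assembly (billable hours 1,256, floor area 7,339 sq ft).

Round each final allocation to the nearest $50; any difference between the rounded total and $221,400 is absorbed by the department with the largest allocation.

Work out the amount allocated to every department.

Totals — billable hours 3,923, floor area 12,306.
Composite weights (55% billable hours + 45% floor area): Receiving 0.2090; Warehouse 0.3465; Assembly 0.4445.
Proportional shares: Receiving 46,273.03; Warehouse 76,723.78; Assembly 98,403.18.
At nearest $50: Receiving $46,250; Warehouse $76,700; Assembly $98,400. Sum = $221,350.
Difference $221,400 − $221,350 = +$50 applied to largest allocation (Assembly): Assembly becomes $98,450.

Receiving: $46,250 | Warehouse: $76,700 | Assembly: $98,450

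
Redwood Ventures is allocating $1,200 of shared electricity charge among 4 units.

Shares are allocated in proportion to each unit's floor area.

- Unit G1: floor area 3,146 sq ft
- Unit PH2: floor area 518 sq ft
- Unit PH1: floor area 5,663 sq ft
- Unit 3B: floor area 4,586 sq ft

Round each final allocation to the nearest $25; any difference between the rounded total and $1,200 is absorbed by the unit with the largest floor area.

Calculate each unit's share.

Unit G1: $275 | Unit PH2: $50 | Unit PH1: $475 | Unit 3B: $400

Floor area total: 13,913.
Pro-rata amounts: Unit G1 3,146/13,913 × $1,200 = 271.34; Unit PH2 518/13,913 × $1,200 = 44.68; Unit PH1 5,663/13,913 × $1,200 = 488.44; Unit 3B 4,586/13,913 × $1,200 = 395.54.
Rounded to nearest $25: Unit G1 $275; Unit PH2 $50; Unit PH1 $500; Unit 3B $400. Sum = $1,225.
Difference $1,200 − $1,225 = −$25 applied to largest floor area (Unit PH1): Unit PH1 becomes $475.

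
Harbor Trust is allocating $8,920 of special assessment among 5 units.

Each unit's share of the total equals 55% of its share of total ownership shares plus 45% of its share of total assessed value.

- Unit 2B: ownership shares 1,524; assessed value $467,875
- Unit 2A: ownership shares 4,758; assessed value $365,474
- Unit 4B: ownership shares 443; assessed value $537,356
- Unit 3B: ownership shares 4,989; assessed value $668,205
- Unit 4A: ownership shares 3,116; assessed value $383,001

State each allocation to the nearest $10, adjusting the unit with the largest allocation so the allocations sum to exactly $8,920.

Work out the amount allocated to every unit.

Unit 2B: $1,280; Unit 2A: $2,180; Unit 4B: $1,040; Unit 3B: $2,750; Unit 4A: $1,670

Totals — ownership shares 14,830, assessed value 2,421,911.
Blended shares (55% ownership shares + 45% assessed value): Unit 2B 0.1435; Unit 2A 0.2444; Unit 4B 0.1163; Unit 3B 0.3092; Unit 4A 0.1867.
Proportional shares: Unit 2B 1,279.60; Unit 2A 2,179.75; Unit 4B 1,037.15; Unit 3B 2,757.90; Unit 4A 1,665.60.
After rounding ($10): Unit 2B $1,280; Unit 2A $2,180; Unit 4B $1,040; Unit 3B $2,760; Unit 4A $1,670. Sum = $8,930.
Difference $8,920 − $8,930 = −$10 applied to largest allocation (Unit 3B): Unit 3B becomes $2,750.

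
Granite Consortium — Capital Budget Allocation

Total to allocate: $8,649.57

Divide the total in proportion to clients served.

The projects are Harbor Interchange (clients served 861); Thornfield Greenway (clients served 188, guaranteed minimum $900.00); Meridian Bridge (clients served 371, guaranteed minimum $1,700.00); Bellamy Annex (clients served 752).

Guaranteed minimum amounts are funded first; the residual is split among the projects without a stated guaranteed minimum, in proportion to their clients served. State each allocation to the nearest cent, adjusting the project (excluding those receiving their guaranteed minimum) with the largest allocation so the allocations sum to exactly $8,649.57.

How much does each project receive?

Harbor Interchange: $3,229.19 · Thornfield Greenway: $900.00 · Meridian Bridge: $1,700.00 · Bellamy Annex: $2,820.38

Guaranteed amounts: Thornfield Greenway $900.00; Meridian Bridge $1,700.00. Residual $6,049.57.
Residual split over remaining clients served 1,613: Harbor Interchange 3,229.1877 → $3,229.19; Bellamy Annex 2,820.3823 → $2,820.38.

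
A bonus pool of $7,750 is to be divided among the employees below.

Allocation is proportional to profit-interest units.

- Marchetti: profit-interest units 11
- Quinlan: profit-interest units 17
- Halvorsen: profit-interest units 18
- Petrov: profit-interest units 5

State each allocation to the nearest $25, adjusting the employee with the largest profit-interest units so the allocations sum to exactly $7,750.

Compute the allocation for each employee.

Marchetti: $1,675 · Quinlan: $2,575 · Halvorsen: $2,750 · Petrov: $750

Combined profit-interest units = 11 + 17 + 18 + 5 = 51.
Proportional shares: Marchetti 1,671.57; Quinlan 2,583.33; Halvorsen 2,735.29; Petrov 759.80.
After rounding ($25): Marchetti $1,675; Quinlan $2,575; Halvorsen $2,725; Petrov $750. Sum = $7,725.
Difference $7,750 − $7,725 = +$25 applied to largest profit-interest units (Halvorsen): Halvorsen becomes $2,750.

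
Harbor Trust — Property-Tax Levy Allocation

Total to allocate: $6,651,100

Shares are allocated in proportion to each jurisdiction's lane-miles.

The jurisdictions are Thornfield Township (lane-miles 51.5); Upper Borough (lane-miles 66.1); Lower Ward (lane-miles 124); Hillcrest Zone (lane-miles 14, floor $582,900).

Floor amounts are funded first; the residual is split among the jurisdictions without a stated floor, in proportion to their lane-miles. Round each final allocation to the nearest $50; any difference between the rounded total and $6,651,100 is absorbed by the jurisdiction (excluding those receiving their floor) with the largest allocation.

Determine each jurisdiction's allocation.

Thornfield Township: $1,293,500; Upper Borough: $1,660,200; Lower Ward: $3,114,500; Hillcrest Zone: $582,900

Minimums first: Hillcrest Zone $582,900. Remaining pool $6,068,200.
Remaining pool split over remaining lane-miles 241.6: Thornfield Township 1,293,511.18 → $1,293,500; Upper Borough 1,660,215.31 → $1,660,200; Lower Ward 3,114,473.51 → $3,114,450.
Rounding difference +$50 applied to Lower Ward → $3,114,500.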